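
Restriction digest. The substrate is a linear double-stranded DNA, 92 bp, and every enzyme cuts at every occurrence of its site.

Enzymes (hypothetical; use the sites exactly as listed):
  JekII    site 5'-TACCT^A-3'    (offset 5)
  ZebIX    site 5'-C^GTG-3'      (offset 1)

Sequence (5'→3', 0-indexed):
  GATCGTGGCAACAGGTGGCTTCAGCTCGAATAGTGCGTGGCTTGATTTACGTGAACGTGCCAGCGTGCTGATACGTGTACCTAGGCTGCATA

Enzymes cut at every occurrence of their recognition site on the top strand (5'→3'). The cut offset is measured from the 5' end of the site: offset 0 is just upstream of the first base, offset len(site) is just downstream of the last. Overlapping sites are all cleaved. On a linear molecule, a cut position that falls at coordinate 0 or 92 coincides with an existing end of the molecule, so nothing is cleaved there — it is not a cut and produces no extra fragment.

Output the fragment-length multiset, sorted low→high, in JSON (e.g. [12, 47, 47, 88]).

Per-enzyme occurrences:
  JekII (TACCTA, off=5): starts [77] → cuts [82]
  ZebIX (CGTG, off=1): starts [3, 35, 49, 55, 63, 73] → cuts [4, 36, 50, 56, 64, 74]

All cut coordinates (distinct, sorted): [4, 36, 50, 56, 64, 74, 82]

Fragment lengths:
  [0,4): 4 bp
  [4,36): 32 bp
  [36,50): 14 bp
  [50,56): 6 bp
  [56,64): 8 bp
  [64,74): 10 bp
  [74,82): 8 bp
  [82,92): 10 bp

[4,6,8,8,10,10,14,32]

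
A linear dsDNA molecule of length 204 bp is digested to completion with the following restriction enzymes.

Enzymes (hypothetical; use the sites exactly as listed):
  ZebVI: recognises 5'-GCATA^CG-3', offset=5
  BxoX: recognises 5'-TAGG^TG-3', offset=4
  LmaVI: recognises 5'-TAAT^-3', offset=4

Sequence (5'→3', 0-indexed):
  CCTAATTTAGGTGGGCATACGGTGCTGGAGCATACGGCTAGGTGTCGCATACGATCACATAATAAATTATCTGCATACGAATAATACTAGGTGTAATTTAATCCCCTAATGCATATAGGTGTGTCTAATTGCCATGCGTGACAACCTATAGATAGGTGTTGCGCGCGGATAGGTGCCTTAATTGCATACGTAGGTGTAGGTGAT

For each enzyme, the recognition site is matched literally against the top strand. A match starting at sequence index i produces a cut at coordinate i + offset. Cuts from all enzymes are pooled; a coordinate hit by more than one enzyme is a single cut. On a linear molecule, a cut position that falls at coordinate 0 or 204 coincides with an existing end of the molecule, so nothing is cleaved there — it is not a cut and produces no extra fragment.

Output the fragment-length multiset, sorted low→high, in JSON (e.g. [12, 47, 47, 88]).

[4,5,5,6,6,6,6,6,6,8,8,8,8,9,9,9,10,12,14,15,17,27]

Site scan:
  ZebVI (GCATACG, off=5): starts [14, 29, 46, 72, 183] → cuts [19, 34, 51, 77, 188]
  BxoX (TAGGTG, off=4): starts [7, 38, 87, 115, 152, 169, 190, 196] → cuts [11, 42, 91, 119, 156, 173, 194, 200]
  LmaVI (TAAT, off=4): starts [2, 59, 81, 93, 98, 106, 125, 178] → cuts [6, 63, 85, 97, 102, 110, 129, 182]

Pooled cuts: [6, 11, 19, 34, 42, 51, 63, 77, 85, 91, 97, 102, 110, 119, 129, 156, 173, 182, 188, 194, 200]

Fragments:
  [0,6): 6 bp
  [6,11): 5 bp
  [11,19): 8 bp
  [19,34): 15 bp
  [34,42): 8 bp
  [42,51): 9 bp
  [51,63): 12 bp
  [63,77): 14 bp
  [77,85): 8 bp
  [85,91): 6 bp
  [91,97): 6 bp
  [97,102): 5 bp
  [102,110): 8 bp
  [110,119): 9 bp
  [119,129): 10 bp
  [129,156): 27 bp
  [156,173): 17 bp
  [173,182): 9 bp
  [182,188): 6 bp
  [188,194): 6 bp
  [194,200): 6 bp
  [200,204): 4 bp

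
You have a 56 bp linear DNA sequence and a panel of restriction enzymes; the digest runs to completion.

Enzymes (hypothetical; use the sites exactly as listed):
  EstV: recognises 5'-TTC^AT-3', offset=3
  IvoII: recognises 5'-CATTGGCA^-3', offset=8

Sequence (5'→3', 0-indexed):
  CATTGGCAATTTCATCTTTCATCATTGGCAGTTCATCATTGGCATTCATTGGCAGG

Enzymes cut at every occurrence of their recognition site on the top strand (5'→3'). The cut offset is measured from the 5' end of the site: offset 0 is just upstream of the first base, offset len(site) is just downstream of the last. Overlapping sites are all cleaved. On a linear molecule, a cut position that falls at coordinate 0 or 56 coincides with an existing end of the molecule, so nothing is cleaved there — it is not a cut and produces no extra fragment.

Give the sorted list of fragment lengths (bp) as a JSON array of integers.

Scan for sites:
  EstV TTCAT/3: at [10, 17, 31, 44] ⇒ [13, 20, 34, 47]
  IvoII CATTGGCA/8: at [0, 22, 36, 46] ⇒ [8, 30, 44, 54]

All cut coordinates (distinct, sorted): [8, 13, 20, 30, 34, 44, 47, 54]

Fragments:
  [0,8): 8 bp
  [8,13): 5 bp
  [13,20): 7 bp
  [20,30): 10 bp
  [30,34): 4 bp
  [34,44): 10 bp
  [44,47): 3 bp
  [47,54): 7 bp
  [54,56): 2 bp

[2,3,4,5,7,7,8,10,10]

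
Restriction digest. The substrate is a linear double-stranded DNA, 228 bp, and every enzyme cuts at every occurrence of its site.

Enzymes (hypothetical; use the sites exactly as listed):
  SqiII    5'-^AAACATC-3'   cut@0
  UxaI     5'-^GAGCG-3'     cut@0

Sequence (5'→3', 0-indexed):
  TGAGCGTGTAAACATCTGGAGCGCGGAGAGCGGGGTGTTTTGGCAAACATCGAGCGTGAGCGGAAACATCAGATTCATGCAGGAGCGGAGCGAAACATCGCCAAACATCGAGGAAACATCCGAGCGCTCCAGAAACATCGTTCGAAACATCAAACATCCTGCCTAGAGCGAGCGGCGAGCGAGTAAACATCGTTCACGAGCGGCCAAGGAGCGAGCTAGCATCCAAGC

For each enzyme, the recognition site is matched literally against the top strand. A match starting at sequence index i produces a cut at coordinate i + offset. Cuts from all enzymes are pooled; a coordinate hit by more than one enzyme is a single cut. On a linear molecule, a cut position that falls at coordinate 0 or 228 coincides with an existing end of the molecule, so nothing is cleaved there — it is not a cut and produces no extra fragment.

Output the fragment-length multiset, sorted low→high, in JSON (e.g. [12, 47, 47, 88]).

Scan for sites:
  SqiII AAACATC/0: at [9, 44, 63, 92, 102, 113, 132, 144, 151, 184] ⇒ [9, 44, 63, 92, 102, 113, 132, 144, 151, 184]
  UxaI GAGCG/0: at [1, 18, 27, 51, 57, 82, 87, 121, 165, 169, 176, 197, 208] ⇒ [1, 18, 27, 51, 57, 82, 87, 121, 165, 169, 176, 197, 208]

Pooled cuts: [1, 9, 18, 27, 44, 51, 57, 63, 82, 87, 92, 102, 113, 121, 132, 144, 151, 165, 169, 176, 184, 197, 208]

Fragments:
  [0,1): 1 bp
  [1,9): 8 bp
  [9,18): 9 bp
  [18,27): 9 bp
  [27,44): 17 bp
  [44,51): 7 bp
  [51,57): 6 bp
  [57,63): 6 bp
  [63,82): 19 bp
  [82,87): 5 bp
  [87,92): 5 bp
  [92,102): 10 bp
  [102,113): 11 bp
  [113,121): 8 bp
  [121,132): 11 bp
  [132,144): 12 bp
  [144,151): 7 bp
  [151,165): 14 bp
  [165,169): 4 bp
  [169,176): 7 bp
  [176,184): 8 bp
  [184,197): 13 bp
  [197,208): 11 bp
  [208,228): 20 bp

[1,4,5,5,6,6,7,7,7,8,8,8,9,9,10,11,11,11,12,13,14,17,19,20]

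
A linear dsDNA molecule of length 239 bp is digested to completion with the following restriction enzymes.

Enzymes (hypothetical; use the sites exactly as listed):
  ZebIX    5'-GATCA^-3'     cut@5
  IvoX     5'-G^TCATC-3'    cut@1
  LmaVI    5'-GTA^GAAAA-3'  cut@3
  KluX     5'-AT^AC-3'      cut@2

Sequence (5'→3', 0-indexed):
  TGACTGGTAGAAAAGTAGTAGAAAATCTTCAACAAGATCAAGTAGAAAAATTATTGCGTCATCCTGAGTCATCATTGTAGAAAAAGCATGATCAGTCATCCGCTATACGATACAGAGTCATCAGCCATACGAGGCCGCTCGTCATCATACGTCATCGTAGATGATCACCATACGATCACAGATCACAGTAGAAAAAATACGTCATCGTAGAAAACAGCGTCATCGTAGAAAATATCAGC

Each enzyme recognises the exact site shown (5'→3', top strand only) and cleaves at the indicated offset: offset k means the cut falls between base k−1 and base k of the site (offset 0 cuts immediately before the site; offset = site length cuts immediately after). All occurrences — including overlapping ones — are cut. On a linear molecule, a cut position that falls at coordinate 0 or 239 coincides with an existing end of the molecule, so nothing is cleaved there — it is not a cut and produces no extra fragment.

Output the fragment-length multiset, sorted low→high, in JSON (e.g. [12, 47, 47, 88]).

[1,3,3,4,4,5,5,6,7,7,7,8,8,8,9,10,10,11,11,11,11,12,13,14,15,16,20]

Site scan:
  ZebIX (GATCA, off=5): starts [35, 89, 162, 173, 180] → cuts [40, 94, 167, 178, 185]
  IvoX (GTCATC, off=1): starts [57, 67, 94, 116, 140, 150, 200, 218] → cuts [58, 68, 95, 117, 141, 151, 201, 219]
  LmaVI (GTAGAAAA, off=3): starts [6, 17, 41, 76, 187, 206, 224] → cuts [9, 20, 44, 79, 190, 209, 227]
  KluX (ATAC, off=2): starts [104, 109, 126, 146, 169, 196] → cuts [106, 111, 128, 148, 171, 198]

All cut coordinates (distinct, sorted): [9, 20, 40, 44, 58, 68, 79, 94, 95, 106, 111, 117, 128, 141, 148, 151, 167, 171, 178, 185, 190, 198, 201, 209, 219, 227]

Fragments:
  [0,9): 9 bp
  [9,20): 11 bp
  [20,40): 20 bp
  [40,44): 4 bp
  [44,58): 14 bp
  [58,68): 10 bp
  [68,79): 11 bp
  [79,94): 15 bp
  [94,95): 1 bp
  [95,106): 11 bp
  [106,111): 5 bp
  [111,117): 6 bp
  [117,128): 11 bp
  [128,141): 13 bp
  [141,148): 7 bp
  [148,151): 3 bp
  [151,167): 16 bp
  [167,171): 4 bp
  [171,178): 7 bp
  [178,185): 7 bp
  [185,190): 5 bp
  [190,198): 8 bp
  [198,201): 3 bp
  [201,209): 8 bp
  [209,219): 10 bp
  [219,227): 8 bp
  [227,239): 12 bp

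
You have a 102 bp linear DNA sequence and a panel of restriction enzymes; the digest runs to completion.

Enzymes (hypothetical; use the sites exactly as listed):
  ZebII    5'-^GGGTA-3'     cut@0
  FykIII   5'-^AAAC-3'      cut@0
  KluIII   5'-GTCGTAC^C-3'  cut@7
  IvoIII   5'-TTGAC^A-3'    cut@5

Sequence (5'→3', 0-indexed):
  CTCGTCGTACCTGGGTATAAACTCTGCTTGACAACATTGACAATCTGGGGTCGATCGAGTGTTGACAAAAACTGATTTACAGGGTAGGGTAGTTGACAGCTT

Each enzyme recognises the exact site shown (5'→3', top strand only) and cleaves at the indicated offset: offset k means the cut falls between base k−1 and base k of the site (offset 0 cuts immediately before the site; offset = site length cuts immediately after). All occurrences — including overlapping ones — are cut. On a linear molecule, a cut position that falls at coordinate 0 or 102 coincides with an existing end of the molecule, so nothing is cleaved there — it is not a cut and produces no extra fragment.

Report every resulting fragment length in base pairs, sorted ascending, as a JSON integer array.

[2,2,5,5,6,9,10,11,13,14,25]

Scan for sites:
  ZebII (GGGTA, off=0): starts [12, 81, 86] → cuts [12, 81, 86]
  FykIII (AAAC, off=0): starts [18, 68] → cuts [18, 68]
  KluIII (GTCGTACC, off=7): starts [3] → cuts [10]
  IvoIII (TTGACA, off=5): starts [27, 36, 61, 92] → cuts [32, 41, 66, 97]

All cut coordinates (distinct, sorted): [10, 12, 18, 32, 41, 66, 68, 81, 86, 97]

Fragments:
  [0,10): 10 bp
  [10,12): 2 bp
  [12,18): 6 bp
  [18,32): 14 bp
  [32,41): 9 bp
  [41,66): 25 bp
  [66,68): 2 bp
  [68,81): 13 bp
  [81,86): 5 bp
  [86,97): 11 bp
  [97,102): 5 bp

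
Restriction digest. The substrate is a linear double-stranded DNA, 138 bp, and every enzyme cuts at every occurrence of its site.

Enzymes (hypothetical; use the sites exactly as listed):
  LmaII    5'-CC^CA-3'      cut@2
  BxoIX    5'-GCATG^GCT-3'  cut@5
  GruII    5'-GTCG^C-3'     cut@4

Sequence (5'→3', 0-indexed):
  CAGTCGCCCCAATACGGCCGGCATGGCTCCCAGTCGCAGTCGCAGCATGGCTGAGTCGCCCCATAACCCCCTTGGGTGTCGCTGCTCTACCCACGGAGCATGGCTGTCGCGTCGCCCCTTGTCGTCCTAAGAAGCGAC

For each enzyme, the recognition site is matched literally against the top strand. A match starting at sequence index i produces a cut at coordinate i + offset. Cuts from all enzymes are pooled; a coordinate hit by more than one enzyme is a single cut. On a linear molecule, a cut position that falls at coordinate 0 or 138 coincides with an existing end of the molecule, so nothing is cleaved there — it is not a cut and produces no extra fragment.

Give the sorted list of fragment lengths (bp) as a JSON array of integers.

[3,3,5,5,6,6,6,7,7,9,10,11,16,20,24]

Site scan:
  LmaII (CCCA, off=2): starts [7, 28, 59, 89] → cuts [9, 30, 61, 91]
  BxoIX (GCATGGCT, off=5): starts [20, 44, 97] → cuts [25, 49, 102]
  GruII (GTCGC, off=4): starts [2, 32, 38, 54, 77, 105, 110] → cuts [6, 36, 42, 58, 81, 109, 114]

All cut coordinates (distinct, sorted): [6, 9, 25, 30, 36, 42, 49, 58, 61, 81, 91, 102, 109, 114]

Fragments:
  [0,6): 6 bp
  [6,9): 3 bp
  [9,25): 16 bp
  [25,30): 5 bp
  [30,36): 6 bp
  [36,42): 6 bp
  [42,49): 7 bp
  [49,58): 9 bp
  [58,61): 3 bp
  [61,81): 20 bp
  [81,91): 10 bp
  [91,102): 11 bp
  [102,109): 7 bp
  [109,114): 5 bp
  [114,138): 24 bp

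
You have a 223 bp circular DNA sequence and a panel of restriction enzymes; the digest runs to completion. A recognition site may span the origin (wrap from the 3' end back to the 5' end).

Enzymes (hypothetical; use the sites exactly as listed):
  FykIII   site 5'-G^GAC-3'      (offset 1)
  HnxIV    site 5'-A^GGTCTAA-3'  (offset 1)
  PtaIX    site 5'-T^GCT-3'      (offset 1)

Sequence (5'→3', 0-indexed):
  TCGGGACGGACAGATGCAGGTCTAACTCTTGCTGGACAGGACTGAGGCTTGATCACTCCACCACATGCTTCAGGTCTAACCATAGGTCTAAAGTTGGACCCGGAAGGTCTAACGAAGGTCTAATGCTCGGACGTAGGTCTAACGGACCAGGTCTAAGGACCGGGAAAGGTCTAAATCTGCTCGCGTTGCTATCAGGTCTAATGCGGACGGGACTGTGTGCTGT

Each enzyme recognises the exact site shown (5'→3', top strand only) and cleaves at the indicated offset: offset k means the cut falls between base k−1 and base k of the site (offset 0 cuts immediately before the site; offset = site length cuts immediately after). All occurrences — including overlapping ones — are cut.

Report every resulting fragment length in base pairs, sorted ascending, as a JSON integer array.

[4,4,5,5,5,5,6,6,7,8,8,8,9,9,9,9,10,10,11,11,11,12,12,12,27]

Scan for sites:
  FykIII GGAC/1: at [3, 7, 33, 38, 95, 128, 143, 156, 204, 209] ⇒ [4, 8, 34, 39, 96, 129, 144, 157, 205, 210]
  HnxIV AGGTCTAA/1: at [17, 71, 83, 104, 115, 134, 148, 166, 193] ⇒ [18, 72, 84, 105, 116, 135, 149, 167, 194]
  PtaIX TGCT/1: at [29, 65, 123, 177, 186, 217] ⇒ [30, 66, 124, 178, 187, 218]

Pooled cuts: [4, 8, 18, 30, 34, 39, 66, 72, 84, 96, 105, 116, 124, 129, 135, 144, 149, 157, 167, 178, 187, 194, 205, 210, 218]

Fragment lengths:
  4→8: 4 bp
  8→18: 10 bp
  18→30: 12 bp
  30→34: 4 bp
  34→39: 5 bp
  39→66: 27 bp
  66→72: 6 bp
  72→84: 12 bp
  84→96: 12 bp
  96→105: 9 bp
  105→116: 11 bp
  116→124: 8 bp
  124→129: 5 bp
  129→135: 6 bp
  135→144: 9 bp
  144→149: 5 bp
  149→157: 8 bp
  157→167: 10 bp
  167→178: 11 bp
  178→187: 9 bp
  187→194: 7 bp
  194→205: 11 bp
  205→210: 5 bp
  210→218: 8 bp
  218→4 (wrap): 223-218+4 = 9 bp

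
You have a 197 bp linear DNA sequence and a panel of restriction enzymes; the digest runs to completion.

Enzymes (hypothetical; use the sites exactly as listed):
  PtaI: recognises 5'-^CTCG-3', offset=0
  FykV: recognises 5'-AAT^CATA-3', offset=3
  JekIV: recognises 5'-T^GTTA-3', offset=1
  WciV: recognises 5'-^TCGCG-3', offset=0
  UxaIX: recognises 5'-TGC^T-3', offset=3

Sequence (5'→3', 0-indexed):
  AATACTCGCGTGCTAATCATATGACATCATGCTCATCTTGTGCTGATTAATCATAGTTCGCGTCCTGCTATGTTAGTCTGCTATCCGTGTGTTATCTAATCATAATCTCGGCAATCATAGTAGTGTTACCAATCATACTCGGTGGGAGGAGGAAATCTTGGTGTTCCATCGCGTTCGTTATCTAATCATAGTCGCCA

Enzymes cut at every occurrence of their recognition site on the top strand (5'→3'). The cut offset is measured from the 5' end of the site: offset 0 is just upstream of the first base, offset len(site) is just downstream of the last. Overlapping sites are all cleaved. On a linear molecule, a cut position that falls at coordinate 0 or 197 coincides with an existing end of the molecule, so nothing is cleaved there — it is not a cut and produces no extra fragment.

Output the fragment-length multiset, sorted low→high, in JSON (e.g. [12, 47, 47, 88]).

Site scan:
  PtaI CTCG/0: at [4, 106, 137] ⇒ [4, 106, 137]
  FykV AATCATA/3: at [14, 48, 97, 112, 130, 183] ⇒ [17, 51, 100, 115, 133, 186]
  JekIV TGTTA/1: at [70, 89, 123] ⇒ [71, 90, 124]
  WciV TCGCG/0: at [5, 57, 168] ⇒ [5, 57, 168]
  UxaIX TGCT/3: at [10, 29, 40, 65, 78] ⇒ [13, 32, 43, 68, 81]

All cut coordinates (distinct, sorted): [4, 5, 13, 17, 32, 43, 51, 57, 68, 71, 81, 90, 100, 106, 115, 124, 133, 137, 168, 186]

Fragments:
  [0,4): 4 bp
  [4,5): 1 bp
  [5,13): 8 bp
  [13,17): 4 bp
  [17,32): 15 bp
  [32,43): 11 bp
  [43,51): 8 bp
  [51,57): 6 bp
  [57,68): 11 bp
  [68,71): 3 bp
  [71,81): 10 bp
  [81,90): 9 bp
  [90,100): 10 bp
  [100,106): 6 bp
  [106,115): 9 bp
  [115,124): 9 bp
  [124,133): 9 bp
  [133,137): 4 bp
  [137,168): 31 bp
  [168,186): 18 bp
  [186,197): 11 bp

[1,3,4,4,4,6,6,8,8,9,9,9,9,10,10,11,11,11,15,18,31]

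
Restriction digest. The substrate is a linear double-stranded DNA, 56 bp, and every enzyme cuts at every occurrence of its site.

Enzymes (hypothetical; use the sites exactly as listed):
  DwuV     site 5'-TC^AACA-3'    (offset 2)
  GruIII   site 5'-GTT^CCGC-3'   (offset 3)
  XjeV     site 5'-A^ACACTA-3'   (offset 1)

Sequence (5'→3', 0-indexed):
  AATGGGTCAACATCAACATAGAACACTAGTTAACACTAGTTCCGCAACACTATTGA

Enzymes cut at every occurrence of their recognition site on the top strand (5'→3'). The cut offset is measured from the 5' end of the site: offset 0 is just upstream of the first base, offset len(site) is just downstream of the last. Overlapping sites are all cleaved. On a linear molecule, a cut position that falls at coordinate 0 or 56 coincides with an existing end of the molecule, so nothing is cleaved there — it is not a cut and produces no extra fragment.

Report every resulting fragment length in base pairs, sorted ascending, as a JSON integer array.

[5,6,8,8,9,10,10]

Site scan:
  DwuV TCAACA/2: at [6, 12] ⇒ [8, 14]
  GruIII GTTCCGC/3: at [38] ⇒ [41]
  XjeV AACACTA/1: at [21, 31, 45] ⇒ [22, 32, 46]

All cut coordinates (distinct, sorted): [8, 14, 22, 32, 41, 46]

Fragment lengths:
  [0,8): 8 bp
  [8,14): 6 bp
  [14,22): 8 bp
  [22,32): 10 bp
  [32,41): 9 bp
  [41,46): 5 bp
  [46,56): 10 bp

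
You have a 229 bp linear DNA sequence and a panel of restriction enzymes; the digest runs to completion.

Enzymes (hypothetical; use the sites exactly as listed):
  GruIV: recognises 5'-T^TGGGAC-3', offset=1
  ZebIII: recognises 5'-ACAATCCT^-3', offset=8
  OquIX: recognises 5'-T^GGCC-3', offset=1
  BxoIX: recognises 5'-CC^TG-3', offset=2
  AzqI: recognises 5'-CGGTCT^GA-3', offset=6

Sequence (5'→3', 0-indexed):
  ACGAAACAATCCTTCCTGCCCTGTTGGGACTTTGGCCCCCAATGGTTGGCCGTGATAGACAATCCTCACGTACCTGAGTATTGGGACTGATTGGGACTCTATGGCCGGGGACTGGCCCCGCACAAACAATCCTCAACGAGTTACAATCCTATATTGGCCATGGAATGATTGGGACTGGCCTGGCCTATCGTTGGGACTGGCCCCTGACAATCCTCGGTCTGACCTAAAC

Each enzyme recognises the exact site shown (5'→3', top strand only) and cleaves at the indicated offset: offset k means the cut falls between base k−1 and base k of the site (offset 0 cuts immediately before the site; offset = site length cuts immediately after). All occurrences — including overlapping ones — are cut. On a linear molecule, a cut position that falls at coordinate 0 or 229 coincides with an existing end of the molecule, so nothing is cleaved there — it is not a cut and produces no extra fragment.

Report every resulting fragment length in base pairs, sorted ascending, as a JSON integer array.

Per-enzyme occurrences:
  GruIV TTGGGAC/1: at [23, 80, 90, 168, 190] ⇒ [24, 81, 91, 169, 191]
  ZebIII ACAATCCT/8: at [5, 58, 125, 142, 206] ⇒ [13, 66, 133, 150, 214]
  OquIX TGGCC/1: at [32, 46, 101, 112, 154, 175, 180, 197] ⇒ [33, 47, 102, 113, 155, 176, 181, 198]
  BxoIX CCTG/2: at [14, 19, 72, 178, 202] ⇒ [16, 21, 74, 180, 204]
  AzqI CGGTCTGA/6: at [214] ⇒ [220]

Pooled cuts: [13, 16, 21, 24, 33, 47, 66, 74, 81, 91, 102, 113, 133, 150, 155, 169, 176, 180, 181, 191, 198, 204, 214, 220]

Fragment lengths:
  [0,13): 13 bp
  [13,16): 3 bp
  [16,21): 5 bp
  [21,24): 3 bp
  [24,33): 9 bp
  [33,47): 14 bp
  [47,66): 19 bp
  [66,74): 8 bp
  [74,81): 7 bp
  [81,91): 10 bp
  [91,102): 11 bp
  [102,113): 11 bp
  [113,133): 20 bp
  [133,150): 17 bp
  [150,155): 5 bp
  [155,169): 14 bp
  [169,176): 7 bp
  [176,180): 4 bp
  [180,181): 1 bp
  [181,191): 10 bp
  [191,198): 7 bp
  [198,204): 6 bp
  [204,214): 10 bp
  [214,220): 6 bp
  [220,229): 9 bp

[1,3,3,4,5,5,6,6,7,7,7,8,9,9,10,10,10,11,11,13,14,14,17,19,20]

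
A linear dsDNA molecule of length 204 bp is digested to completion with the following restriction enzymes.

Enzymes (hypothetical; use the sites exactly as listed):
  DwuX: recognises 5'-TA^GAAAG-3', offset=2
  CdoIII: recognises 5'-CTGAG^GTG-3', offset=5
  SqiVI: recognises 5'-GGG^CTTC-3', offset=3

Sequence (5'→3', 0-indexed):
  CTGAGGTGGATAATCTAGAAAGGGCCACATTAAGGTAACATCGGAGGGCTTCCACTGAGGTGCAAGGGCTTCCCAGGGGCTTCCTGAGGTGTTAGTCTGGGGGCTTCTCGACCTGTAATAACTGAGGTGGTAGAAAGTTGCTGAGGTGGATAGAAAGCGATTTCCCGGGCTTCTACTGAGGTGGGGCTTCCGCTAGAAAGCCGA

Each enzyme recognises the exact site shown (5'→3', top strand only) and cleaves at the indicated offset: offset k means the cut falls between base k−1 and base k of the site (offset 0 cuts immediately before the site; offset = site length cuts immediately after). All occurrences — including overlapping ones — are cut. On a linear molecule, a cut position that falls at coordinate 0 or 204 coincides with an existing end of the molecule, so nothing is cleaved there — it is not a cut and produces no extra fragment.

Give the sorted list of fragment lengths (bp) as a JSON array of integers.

[5,6,6,7,9,9,9,9,11,11,11,12,13,15,17,23,31]

Per-enzyme occurrences:
  DwuX TAGAAAG/2: at [15, 130, 150, 193] ⇒ [17, 132, 152, 195]
  CdoIII CTGAGGTG/5: at [0, 54, 83, 121, 140, 175] ⇒ [5, 59, 88, 126, 145, 180]
  SqiVI GGGCTTC/3: at [45, 65, 76, 100, 166, 183] ⇒ [48, 68, 79, 103, 169, 186]

Pooled cuts: [5, 17, 48, 59, 68, 79, 88, 103, 126, 132, 145, 152, 169, 180, 186, 195]

Fragment lengths:
  [0,5): 5 bp
  [5,17): 12 bp
  [17,48): 31 bp
  [48,59): 11 bp
  [59,68): 9 bp
  [68,79): 11 bp
  [79,88): 9 bp
  [88,103): 15 bp
  [103,126): 23 bp
  [126,132): 6 bp
  [132,145): 13 bp
  [145,152): 7 bp
  [152,169): 17 bp
  [169,180): 11 bp
  [180,186): 6 bp
  [186,195): 9 bp
  [195,204): 9 bp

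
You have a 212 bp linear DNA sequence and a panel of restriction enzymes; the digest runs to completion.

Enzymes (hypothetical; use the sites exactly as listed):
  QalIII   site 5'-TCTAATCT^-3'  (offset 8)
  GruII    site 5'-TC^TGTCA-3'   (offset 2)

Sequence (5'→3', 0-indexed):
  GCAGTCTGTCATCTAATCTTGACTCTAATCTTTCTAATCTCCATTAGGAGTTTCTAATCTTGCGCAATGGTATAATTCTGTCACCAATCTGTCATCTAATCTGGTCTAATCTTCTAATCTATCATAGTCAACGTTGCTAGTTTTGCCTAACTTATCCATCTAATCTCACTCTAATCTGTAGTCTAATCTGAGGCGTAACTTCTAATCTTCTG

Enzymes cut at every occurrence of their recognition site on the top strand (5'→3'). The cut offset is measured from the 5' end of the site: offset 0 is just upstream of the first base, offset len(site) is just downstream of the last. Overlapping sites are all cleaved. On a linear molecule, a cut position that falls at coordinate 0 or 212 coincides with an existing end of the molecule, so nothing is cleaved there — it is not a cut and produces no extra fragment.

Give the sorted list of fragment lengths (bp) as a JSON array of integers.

Scan for sites:
  QalIII (TCTAATCT, off=8): starts [11, 23, 32, 52, 94, 104, 112, 158, 169, 181, 200] → cuts [19, 31, 40, 60, 102, 112, 120, 166, 177, 189, 208]
  GruII (TCTGTCA, off=2): starts [4, 76, 87] → cuts [6, 78, 89]

Pooled cuts: [6, 19, 31, 40, 60, 78, 89, 102, 112, 120, 166, 177, 189, 208]

Fragment lengths:
  [0,6): 6 bp
  [6,19): 13 bp
  [19,31): 12 bp
  [31,40): 9 bp
  [40,60): 20 bp
  [60,78): 18 bp
  [78,89): 11 bp
  [89,102): 13 bp
  [102,112): 10 bp
  [112,120): 8 bp
  [120,166): 46 bp
  [166,177): 11 bp
  [177,189): 12 bp
  [189,208): 19 bp
  [208,212): 4 bp

[4,6,8,9,10,11,11,12,12,13,13,18,19,20,46]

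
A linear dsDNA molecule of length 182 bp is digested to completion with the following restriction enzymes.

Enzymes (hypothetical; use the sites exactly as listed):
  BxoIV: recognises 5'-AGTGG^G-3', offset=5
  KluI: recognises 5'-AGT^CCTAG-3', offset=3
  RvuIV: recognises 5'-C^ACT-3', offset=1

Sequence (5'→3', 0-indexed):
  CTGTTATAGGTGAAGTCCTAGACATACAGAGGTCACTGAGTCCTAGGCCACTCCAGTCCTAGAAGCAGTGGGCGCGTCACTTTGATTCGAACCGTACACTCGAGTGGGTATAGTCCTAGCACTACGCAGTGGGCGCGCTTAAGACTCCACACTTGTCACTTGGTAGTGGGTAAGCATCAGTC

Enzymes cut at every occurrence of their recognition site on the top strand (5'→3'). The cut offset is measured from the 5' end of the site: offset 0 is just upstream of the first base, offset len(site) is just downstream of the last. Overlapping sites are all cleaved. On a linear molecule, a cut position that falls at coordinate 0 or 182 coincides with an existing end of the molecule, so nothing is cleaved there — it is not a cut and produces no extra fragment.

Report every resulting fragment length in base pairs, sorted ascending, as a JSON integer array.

[6,7,7,7,7,8,8,10,12,12,13,14,16,18,18,19]

Site scan:
  BxoIV (AGTGGG, off=5): starts [66, 102, 127, 164] → cuts [71, 107, 132, 169]
  KluI (AGTCCTAG, off=3): starts [13, 38, 54, 111] → cuts [16, 41, 57, 114]
  RvuIV (CACT, off=1): starts [33, 48, 77, 96, 119, 149, 156] → cuts [34, 49, 78, 97, 120, 150, 157]

All cut coordinates (distinct, sorted): [16, 34, 41, 49, 57, 71, 78, 97, 107, 114, 120, 132, 150, 157, 169]

Fragments:
  [0,16): 16 bp
  [16,34): 18 bp
  [34,41): 7 bp
  [41,49): 8 bp
  [49,57): 8 bp
  [57,71): 14 bp
  [71,78): 7 bp
  [78,97): 19 bp
  [97,107): 10 bp
  [107,114): 7 bp
  [114,120): 6 bp
  [120,132): 12 bp
  [132,150): 18 bp
  [150,157): 7 bp
  [157,169): 12 bp
  [169,182): 13 bp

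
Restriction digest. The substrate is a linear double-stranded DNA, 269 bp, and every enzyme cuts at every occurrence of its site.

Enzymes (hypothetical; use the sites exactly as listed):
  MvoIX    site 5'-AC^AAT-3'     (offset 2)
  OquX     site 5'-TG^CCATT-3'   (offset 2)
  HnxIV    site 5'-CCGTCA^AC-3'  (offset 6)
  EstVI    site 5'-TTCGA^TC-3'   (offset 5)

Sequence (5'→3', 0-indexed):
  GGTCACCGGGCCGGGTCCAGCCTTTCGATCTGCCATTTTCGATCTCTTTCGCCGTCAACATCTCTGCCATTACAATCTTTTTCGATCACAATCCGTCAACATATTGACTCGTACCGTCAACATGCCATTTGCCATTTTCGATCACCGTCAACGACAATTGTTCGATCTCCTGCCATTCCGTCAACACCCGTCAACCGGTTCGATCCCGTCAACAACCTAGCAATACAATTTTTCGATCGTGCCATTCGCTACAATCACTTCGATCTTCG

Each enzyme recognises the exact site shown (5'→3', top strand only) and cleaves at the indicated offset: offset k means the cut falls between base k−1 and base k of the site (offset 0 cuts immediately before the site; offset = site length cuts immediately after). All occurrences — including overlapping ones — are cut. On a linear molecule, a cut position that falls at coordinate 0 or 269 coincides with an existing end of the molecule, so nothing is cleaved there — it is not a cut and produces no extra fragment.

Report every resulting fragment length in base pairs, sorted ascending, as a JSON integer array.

[4,4,5,5,5,6,7,7,7,8,9,9,9,10,10,10,10,10,10,11,11,11,12,15,15,21,28]

Scan for sites:
  MvoIX ACAAT/2: at [71, 87, 153, 224, 250] ⇒ [73, 89, 155, 226, 252]
  OquX TGCCATT/2: at [30, 64, 122, 129, 170, 239] ⇒ [32, 66, 124, 131, 172, 241]
  HnxIV CCGTCAAC/6: at [51, 92, 113, 144, 177, 187, 205] ⇒ [57, 98, 119, 150, 183, 193, 211]
  EstVI TTCGATC/5: at [23, 37, 80, 136, 160, 198, 231, 258] ⇒ [28, 42, 85, 141, 165, 203, 236, 263]

Pooled cuts: [28, 32, 42, 57, 66, 73, 85, 89, 98, 119, 124, 131, 141, 150, 155, 165, 172, 183, 193, 203, 211, 226, 236, 241, 252, 263]

Fragment lengths:
  [0,28): 28 bp
  [28,32): 4 bp
  [32,42): 10 bp
  [42,57): 15 bp
  [57,66): 9 bp
  [66,73): 7 bp
  [73,85): 12 bp
  [85,89): 4 bp
  [89,98): 9 bp
  [98,119): 21 bp
  [119,124): 5 bp
  [124,131): 7 bp
  [131,141): 10 bp
  [141,150): 9 bp
  [150,155): 5 bp
  [155,165): 10 bp
  [165,172): 7 bp
  [172,183): 11 bp
  [183,193): 10 bp
  [193,203): 10 bp
  [203,211): 8 bp
  [211,226): 15 bp
  [226,236): 10 bp
  [236,241): 5 bp
  [241,252): 11 bp
  [252,263): 11 bp
  [263,269): 6 bp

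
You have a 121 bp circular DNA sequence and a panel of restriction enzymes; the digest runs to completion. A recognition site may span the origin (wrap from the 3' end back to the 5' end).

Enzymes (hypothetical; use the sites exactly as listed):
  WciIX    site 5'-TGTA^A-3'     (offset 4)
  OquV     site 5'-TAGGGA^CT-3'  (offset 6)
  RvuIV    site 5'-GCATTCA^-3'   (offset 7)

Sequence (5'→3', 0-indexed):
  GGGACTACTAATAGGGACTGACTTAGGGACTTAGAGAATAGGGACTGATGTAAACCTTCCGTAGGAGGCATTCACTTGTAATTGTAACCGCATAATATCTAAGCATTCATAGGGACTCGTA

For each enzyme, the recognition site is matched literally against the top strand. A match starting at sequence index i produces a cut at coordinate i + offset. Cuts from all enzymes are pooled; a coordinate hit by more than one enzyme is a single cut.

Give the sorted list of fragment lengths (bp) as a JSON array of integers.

[6,6,6,8,10,12,13,15,22,23]

Site scan:
  WciIX (TGTAA, off=4): starts [48, 76, 82] → cuts [52, 80, 86]
  OquV (TAGGGACT, off=6): starts [11, 23, 38, 109, 119] → cuts [4, 17, 29, 44, 115]
  RvuIV (GCATTCA, off=7): starts [67, 102] → cuts [74, 109]

All cut coordinates (distinct, sorted): [4, 17, 29, 44, 52, 74, 80, 86, 109, 115]

Fragments:
  4→17: 13 bp
  17→29: 12 bp
  29→44: 15 bp
  44→52: 8 bp
  52→74: 22 bp
  74→80: 6 bp
  80→86: 6 bp
  86→109: 23 bp
  109→115: 6 bp
  115→4 (wrap): 121-115+4 = 10 bp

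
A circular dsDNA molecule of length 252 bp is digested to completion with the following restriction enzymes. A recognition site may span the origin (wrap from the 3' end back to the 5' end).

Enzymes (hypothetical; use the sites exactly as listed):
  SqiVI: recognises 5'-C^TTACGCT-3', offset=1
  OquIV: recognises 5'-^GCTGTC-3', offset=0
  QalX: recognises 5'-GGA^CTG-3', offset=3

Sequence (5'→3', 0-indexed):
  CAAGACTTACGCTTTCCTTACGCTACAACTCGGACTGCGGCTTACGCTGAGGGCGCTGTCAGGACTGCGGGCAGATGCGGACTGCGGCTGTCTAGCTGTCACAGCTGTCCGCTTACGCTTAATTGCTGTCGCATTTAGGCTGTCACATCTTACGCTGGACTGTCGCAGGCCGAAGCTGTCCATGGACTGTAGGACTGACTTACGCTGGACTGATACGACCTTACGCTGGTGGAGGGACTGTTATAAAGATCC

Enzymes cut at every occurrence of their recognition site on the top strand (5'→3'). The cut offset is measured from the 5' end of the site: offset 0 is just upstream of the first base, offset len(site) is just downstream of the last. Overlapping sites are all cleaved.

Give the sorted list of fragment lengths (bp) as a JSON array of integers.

[5,5,7,8,8,9,9,10,10,10,11,11,11,12,12,13,14,15,17,17,17,21]

Site scan:
  SqiVI (CTTACGCT, off=1): starts [5, 16, 40, 111, 148, 198, 219] → cuts [6, 17, 41, 112, 149, 199, 220]
  OquIV (GCTGTC, off=0): starts [54, 86, 94, 103, 124, 138, 174] → cuts [54, 86, 94, 103, 124, 138, 174]
  QalX (GGACTG, off=3): starts [31, 61, 78, 156, 183, 191, 206, 234] → cuts [34, 64, 81, 159, 186, 194, 209, 237]

All cut coordinates (distinct, sorted): [6, 17, 34, 41, 54, 64, 81, 86, 94, 103, 112, 124, 138, 149, 159, 174, 186, 194, 199, 209, 220, 237]

Fragments:
  6→17: 11 bp
  17→34: 17 bp
  34→41: 7 bp
  41→54: 13 bp
  54→64: 10 bp
  64→81: 17 bp
  81→86: 5 bp
  86→94: 8 bp
  94→103: 9 bp
  103→112: 9 bp
  112→124: 12 bp
  124→138: 14 bp
  138→149: 11 bp
  149→159: 10 bp
  159→174: 15 bp
  174→186: 12 bp
  186→194: 8 bp
  194→199: 5 bp
  199→209: 10 bp
  209→220: 11 bp
  220→237: 17 bp
  237→6 (wrap): 252-237+6 = 21 bp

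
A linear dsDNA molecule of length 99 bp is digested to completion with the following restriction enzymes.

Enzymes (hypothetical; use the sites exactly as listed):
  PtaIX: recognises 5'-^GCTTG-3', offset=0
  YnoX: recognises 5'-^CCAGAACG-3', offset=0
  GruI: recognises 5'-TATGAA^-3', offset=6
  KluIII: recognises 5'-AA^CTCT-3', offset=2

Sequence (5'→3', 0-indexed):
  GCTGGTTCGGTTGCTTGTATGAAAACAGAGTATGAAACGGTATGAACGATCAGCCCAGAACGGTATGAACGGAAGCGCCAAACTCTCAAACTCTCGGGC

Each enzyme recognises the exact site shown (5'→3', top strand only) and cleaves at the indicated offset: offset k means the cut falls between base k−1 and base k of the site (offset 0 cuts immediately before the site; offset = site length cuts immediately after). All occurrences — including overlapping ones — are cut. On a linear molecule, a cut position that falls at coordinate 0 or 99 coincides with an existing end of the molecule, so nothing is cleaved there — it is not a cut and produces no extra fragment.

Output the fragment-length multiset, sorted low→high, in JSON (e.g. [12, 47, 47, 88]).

Per-enzyme occurrences:
  PtaIX (GCTTG, off=0): starts [12] → cuts [12]
  YnoX (CCAGAACG, off=0): starts [54] → cuts [54]
  GruI (TATGAA, off=6): starts [17, 30, 40, 63] → cuts [23, 36, 46, 69]
  KluIII (AACTCT, off=2): starts [80, 88] → cuts [82, 90]

All cut coordinates (distinct, sorted): [12, 23, 36, 46, 54, 69, 82, 90]

Fragment lengths:
  [0,12): 12 bp
  [12,23): 11 bp
  [23,36): 13 bp
  [36,46): 10 bp
  [46,54): 8 bp
  [54,69): 15 bp
  [69,82): 13 bp
  [82,90): 8 bp
  [90,99): 9 bp

[8,8,9,10,11,12,13,13,15]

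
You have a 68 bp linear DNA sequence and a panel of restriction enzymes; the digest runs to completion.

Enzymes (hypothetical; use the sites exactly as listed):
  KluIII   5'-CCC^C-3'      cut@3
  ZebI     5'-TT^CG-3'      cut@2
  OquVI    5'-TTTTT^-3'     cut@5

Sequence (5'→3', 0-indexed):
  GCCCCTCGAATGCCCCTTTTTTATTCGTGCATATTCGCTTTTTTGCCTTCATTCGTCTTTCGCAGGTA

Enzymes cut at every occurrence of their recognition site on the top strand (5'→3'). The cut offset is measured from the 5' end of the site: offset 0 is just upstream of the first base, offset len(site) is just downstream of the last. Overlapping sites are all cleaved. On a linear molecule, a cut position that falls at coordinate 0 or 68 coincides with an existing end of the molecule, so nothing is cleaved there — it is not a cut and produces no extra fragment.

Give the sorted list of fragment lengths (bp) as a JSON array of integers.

[1,1,3,4,6,7,8,8,9,10,11]

Per-enzyme occurrences:
  KluIII (CCCC, off=3): starts [1, 12] → cuts [4, 15]
  ZebI (TTCG, off=2): starts [23, 33, 51, 58] → cuts [25, 35, 53, 60]
  OquVI (TTTTT, off=5): starts [16, 17, 38, 39] → cuts [21, 22, 43, 44]

All cut coordinates (distinct, sorted): [4, 15, 21, 22, 25, 35, 43, 44, 53, 60]

Fragments:
  [0,4): 4 bp
  [4,15): 11 bp
  [15,21): 6 bp
  [21,22): 1 bp
  [22,25): 3 bp
  [25,35): 10 bp
  [35,43): 8 bp
  [43,44): 1 bp
  [44,53): 9 bp
  [53,60): 7 bp
  [60,68): 8 bp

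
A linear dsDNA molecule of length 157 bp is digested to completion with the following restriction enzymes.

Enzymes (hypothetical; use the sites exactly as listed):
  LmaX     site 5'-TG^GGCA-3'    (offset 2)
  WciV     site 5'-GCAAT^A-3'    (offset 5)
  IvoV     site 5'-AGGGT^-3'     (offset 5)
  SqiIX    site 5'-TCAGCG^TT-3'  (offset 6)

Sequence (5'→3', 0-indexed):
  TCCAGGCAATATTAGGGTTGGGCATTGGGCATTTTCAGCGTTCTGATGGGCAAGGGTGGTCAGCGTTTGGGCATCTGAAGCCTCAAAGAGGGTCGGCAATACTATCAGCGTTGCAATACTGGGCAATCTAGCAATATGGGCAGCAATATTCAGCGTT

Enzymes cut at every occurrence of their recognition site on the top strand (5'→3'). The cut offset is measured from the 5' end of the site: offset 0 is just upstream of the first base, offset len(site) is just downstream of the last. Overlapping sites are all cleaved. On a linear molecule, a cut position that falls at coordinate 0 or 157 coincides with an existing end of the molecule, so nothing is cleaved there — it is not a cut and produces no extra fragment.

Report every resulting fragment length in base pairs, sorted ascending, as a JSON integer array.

[2,2,3,4,4,7,7,7,8,8,8,8,9,9,10,10,13,14,24]

Scan for sites:
  LmaX TGGGCA/2: at [18, 25, 46, 67, 119, 136] ⇒ [20, 27, 48, 69, 121, 138]
  WciV GCAATA/5: at [5, 95, 112, 130, 142] ⇒ [10, 100, 117, 135, 147]
  IvoV AGGGT/5: at [13, 52, 88] ⇒ [18, 57, 93]
  SqiIX TCAGCGTT/6: at [34, 59, 104, 149] ⇒ [40, 65, 110, 155]

Pooled cuts: [10, 18, 20, 27, 40, 48, 57, 65, 69, 93, 100, 110, 117, 121, 135, 138, 147, 155]

Fragment lengths:
  [0,10): 10 bp
  [10,18): 8 bp
  [18,20): 2 bp
  [20,27): 7 bp
  [27,40): 13 bp
  [40,48): 8 bp
  [48,57): 9 bp
  [57,65): 8 bp
  [65,69): 4 bp
  [69,93): 24 bp
  [93,100): 7 bp
  [100,110): 10 bp
  [110,117): 7 bp
  [117,121): 4 bp
  [121,135): 14 bp
  [135,138): 3 bp
  [138,147): 9 bp
  [147,155): 8 bp
  [155,157): 2 bp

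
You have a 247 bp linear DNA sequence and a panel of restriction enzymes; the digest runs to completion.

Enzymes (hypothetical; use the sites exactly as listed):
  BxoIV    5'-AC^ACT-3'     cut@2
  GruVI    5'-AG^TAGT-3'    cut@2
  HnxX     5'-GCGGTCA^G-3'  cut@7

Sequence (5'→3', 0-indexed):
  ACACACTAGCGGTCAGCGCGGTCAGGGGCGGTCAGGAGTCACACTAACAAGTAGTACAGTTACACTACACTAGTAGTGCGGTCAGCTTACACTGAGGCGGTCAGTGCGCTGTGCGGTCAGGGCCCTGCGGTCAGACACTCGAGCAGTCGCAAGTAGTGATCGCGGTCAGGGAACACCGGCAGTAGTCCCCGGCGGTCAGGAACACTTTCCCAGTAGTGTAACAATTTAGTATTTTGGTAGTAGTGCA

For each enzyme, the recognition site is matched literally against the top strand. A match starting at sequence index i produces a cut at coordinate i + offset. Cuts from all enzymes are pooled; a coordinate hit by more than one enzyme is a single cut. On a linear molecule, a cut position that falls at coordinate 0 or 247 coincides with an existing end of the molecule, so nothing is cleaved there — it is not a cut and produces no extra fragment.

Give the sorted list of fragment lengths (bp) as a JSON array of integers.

Scan for sites:
  BxoIV (ACACT, off=2): starts [2, 40, 61, 66, 88, 134, 201] → cuts [4, 42, 63, 68, 90, 136, 203]
  GruVI (AGTAGT, off=2): starts [49, 71, 151, 180, 211, 238] → cuts [51, 73, 153, 182, 213, 240]
  HnxX (GCGGTCAG, off=7): starts [8, 17, 27, 77, 96, 112, 126, 161, 191] → cuts [15, 24, 34, 84, 103, 119, 133, 168, 198]

Pooled cuts: [4, 15, 24, 34, 42, 51, 63, 68, 73, 84, 90, 103, 119, 133, 136, 153, 168, 182, 198, 203, 213, 240]

Fragment lengths:
  [0,4): 4 bp
  [4,15): 11 bp
  [15,24): 9 bp
  [24,34): 10 bp
  [34,42): 8 bp
  [42,51): 9 bp
  [51,63): 12 bp
  [63,68): 5 bp
  [68,73): 5 bp
  [73,84): 11 bp
  [84,90): 6 bp
  [90,103): 13 bp
  [103,119): 16 bp
  [119,133): 14 bp
  [133,136): 3 bp
  [136,153): 17 bp
  [153,168): 15 bp
  [168,182): 14 bp
  [182,198): 16 bp
  [198,203): 5 bp
  [203,213): 10 bp
  [213,240): 27 bp
  [240,247): 7 bp

[3,4,5,5,5,6,7,8,9,9,10,10,11,11,12,13,14,14,15,16,16,17,27]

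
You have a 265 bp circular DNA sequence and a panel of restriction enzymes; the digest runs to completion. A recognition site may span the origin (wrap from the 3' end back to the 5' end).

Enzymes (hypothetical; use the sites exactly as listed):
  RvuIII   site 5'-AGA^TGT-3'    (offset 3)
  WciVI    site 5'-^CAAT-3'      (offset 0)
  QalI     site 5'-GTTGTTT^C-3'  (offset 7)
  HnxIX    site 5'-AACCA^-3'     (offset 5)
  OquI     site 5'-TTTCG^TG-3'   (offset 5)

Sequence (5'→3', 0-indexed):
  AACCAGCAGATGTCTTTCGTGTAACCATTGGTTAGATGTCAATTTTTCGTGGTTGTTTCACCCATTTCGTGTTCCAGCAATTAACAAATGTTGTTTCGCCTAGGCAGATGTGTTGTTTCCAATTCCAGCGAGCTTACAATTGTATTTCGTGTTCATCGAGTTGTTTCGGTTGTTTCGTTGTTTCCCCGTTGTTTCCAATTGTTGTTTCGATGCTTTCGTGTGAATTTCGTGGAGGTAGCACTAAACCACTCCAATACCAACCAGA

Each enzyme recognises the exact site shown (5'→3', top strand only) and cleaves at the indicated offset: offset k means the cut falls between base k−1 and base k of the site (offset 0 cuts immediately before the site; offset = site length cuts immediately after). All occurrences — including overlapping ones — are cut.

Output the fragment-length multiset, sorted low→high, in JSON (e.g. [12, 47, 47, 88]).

Site scan:
  RvuIII (AGATGT, off=3): starts [7, 33, 105] → cuts [10, 36, 108]
  WciVI (CAAT, off=0): starts [39, 77, 119, 136, 195, 251] → cuts [39, 77, 119, 136, 195, 251]
  QalI (GTTGTTTC, off=7): starts [51, 89, 111, 159, 168, 176, 187, 200] → cuts [58, 96, 118, 166, 175, 183, 194, 207]
  HnxIX (AACCA, off=5): starts [0, 22, 243, 258] → cuts [5, 27, 248, 263]
  OquI (TTTCGTG, off=5): starts [14, 44, 64, 144, 213, 224] → cuts [19, 49, 69, 149, 218, 229]

Pooled cuts: [5, 10, 19, 27, 36, 39, 49, 58, 69, 77, 96, 108, 118, 119, 136, 149, 166, 175, 183, 194, 195, 207, 218, 229, 248, 251, 263]

Fragment lengths:
  5→10: 5 bp
  10→19: 9 bp
  19→27: 8 bp
  27→36: 9 bp
  36→39: 3 bp
  39→49: 10 bp
  49→58: 9 bp
  58→69: 11 bp
  69→77: 8 bp
  77→96: 19 bp
  96→108: 12 bp
  108→118: 10 bp
  118→119: 1 bp
  119→136: 17 bp
  136→149: 13 bp
  149→166: 17 bp
  166→175: 9 bp
  175→183: 8 bp
  183→194: 11 bp
  194→195: 1 bp
  195→207: 12 bp
  207→218: 11 bp
  218→229: 11 bp
  229→248: 19 bp
  248→251: 3 bp
  251→263: 12 bp
  263→5 (wrap): 265-263+5 = 7 bp

[1,1,3,3,5,7,8,8,8,9,9,9,9,10,10,11,11,11,11,12,12,12,13,17,17,19,19]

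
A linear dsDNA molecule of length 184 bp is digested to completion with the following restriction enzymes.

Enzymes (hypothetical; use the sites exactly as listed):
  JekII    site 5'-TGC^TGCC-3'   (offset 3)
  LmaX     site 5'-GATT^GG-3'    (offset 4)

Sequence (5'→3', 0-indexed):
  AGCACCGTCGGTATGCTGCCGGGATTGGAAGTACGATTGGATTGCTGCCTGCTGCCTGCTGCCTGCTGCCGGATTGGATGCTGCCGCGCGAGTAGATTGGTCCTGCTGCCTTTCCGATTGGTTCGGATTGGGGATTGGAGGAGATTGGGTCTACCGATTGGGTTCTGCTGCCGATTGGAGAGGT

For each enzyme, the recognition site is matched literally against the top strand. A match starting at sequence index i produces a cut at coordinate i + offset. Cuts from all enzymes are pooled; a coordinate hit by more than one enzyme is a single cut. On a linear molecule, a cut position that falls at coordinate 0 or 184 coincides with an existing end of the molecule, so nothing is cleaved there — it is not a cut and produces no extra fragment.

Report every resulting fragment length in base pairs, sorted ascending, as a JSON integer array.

[6,7,7,7,7,7,8,8,8,9,9,10,10,10,12,13,13,16,17]

Scan for sites:
  JekII TGCTGCC/3: at [13, 42, 49, 56, 63, 78, 103, 165] ⇒ [16, 45, 52, 59, 66, 81, 106, 168]
  LmaX GATTGG/4: at [22, 34, 71, 94, 115, 125, 132, 142, 155, 172] ⇒ [26, 38, 75, 98, 119, 129, 136, 146, 159, 176]

Pooled cuts: [16, 26, 38, 45, 52, 59, 66, 75, 81, 98, 106, 119, 129, 136, 146, 159, 168, 176]

Fragment lengths:
  [0,16): 16 bp
  [16,26): 10 bp
  [26,38): 12 bp
  [38,45): 7 bp
  [45,52): 7 bp
  [52,59): 7 bp
  [59,66): 7 bp
  [66,75): 9 bp
  [75,81): 6 bp
  [81,98): 17 bp
  [98,106): 8 bp
  [106,119): 13 bp
  [119,129): 10 bp
  [129,136): 7 bp
  [136,146): 10 bp
  [146,159): 13 bp
  [159,168): 9 bp
  [168,176): 8 bp
  [176,184): 8 bp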